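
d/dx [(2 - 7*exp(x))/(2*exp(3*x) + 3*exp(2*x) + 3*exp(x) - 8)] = (28*exp(3*x) + 9*exp(2*x) - 12*exp(x) + 50)*exp(x)/(4*exp(6*x) + 12*exp(5*x) + 21*exp(4*x) - 14*exp(3*x) - 39*exp(2*x) - 48*exp(x) + 64)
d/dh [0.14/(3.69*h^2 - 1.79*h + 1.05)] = (0.2506 - 1.0332*h)/(3.69*h^2 - 1.79*h + 1.05)^2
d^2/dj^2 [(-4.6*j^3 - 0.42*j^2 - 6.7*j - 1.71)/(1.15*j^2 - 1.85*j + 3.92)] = (7.105427357601e-15*j^5 - 1.4210854715202e-14*j^4 - 9.52200000000003*j^3 + 197.94651*j^2 - 221.06289*j - 106.372166)/(1.520875*j^6 - 7.339875*j^5 + 27.360225*j^4 - 56.370425*j^3 + 93.26268*j^2 - 85.28352*j + 60.236288)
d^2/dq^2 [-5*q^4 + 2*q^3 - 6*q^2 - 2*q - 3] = -60*q^2 + 12*q - 12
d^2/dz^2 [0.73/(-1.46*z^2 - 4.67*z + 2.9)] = (3.112136*z^2 + 9.954572*z - 0.73*(2.92*z + 4.67)*(5.84*z + 9.34) - 6.18164)/(1.46*z^2 + 4.67*z - 2.9)^3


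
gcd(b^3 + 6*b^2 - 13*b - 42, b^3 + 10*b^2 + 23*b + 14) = b^2 + 9*b + 14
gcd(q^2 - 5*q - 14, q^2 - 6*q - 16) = q + 2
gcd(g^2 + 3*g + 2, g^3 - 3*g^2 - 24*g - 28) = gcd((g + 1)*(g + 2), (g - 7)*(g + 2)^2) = g + 2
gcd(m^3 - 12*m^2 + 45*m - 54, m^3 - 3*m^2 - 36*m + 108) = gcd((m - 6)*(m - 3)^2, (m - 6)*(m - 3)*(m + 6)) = m^2 - 9*m + 18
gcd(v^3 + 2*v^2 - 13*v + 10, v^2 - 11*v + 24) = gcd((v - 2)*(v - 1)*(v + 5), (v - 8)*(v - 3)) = 1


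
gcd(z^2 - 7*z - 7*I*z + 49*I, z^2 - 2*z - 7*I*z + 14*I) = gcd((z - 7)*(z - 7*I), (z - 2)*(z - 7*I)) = z - 7*I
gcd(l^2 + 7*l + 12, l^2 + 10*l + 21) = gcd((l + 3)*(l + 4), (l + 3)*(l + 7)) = l + 3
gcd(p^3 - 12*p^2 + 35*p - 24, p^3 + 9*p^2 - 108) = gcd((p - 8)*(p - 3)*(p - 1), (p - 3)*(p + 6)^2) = p - 3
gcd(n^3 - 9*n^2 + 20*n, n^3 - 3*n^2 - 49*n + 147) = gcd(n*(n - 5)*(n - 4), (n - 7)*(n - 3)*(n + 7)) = 1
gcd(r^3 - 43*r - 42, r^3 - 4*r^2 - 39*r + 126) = r^2 - r - 42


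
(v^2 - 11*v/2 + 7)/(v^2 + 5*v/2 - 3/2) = (2*v^2 - 11*v + 14)/(2*v^2 + 5*v - 3)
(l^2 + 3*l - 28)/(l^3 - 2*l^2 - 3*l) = (-l^2 - 3*l + 28)/(l*(-l^2 + 2*l + 3))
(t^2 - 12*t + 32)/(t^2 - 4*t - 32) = (t - 4)/(t + 4)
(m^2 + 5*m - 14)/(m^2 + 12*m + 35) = (m - 2)/(m + 5)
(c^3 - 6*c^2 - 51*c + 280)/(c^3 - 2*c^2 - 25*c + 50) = (c^2 - c - 56)/(c^2 + 3*c - 10)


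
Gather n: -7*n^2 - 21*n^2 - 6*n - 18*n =-28*n^2 - 24*n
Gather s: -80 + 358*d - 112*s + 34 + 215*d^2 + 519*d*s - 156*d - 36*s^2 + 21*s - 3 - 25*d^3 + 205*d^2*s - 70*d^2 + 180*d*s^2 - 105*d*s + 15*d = -25*d^3 + 145*d^2 + 217*d + s^2*(180*d - 36) + s*(205*d^2 + 414*d - 91) - 49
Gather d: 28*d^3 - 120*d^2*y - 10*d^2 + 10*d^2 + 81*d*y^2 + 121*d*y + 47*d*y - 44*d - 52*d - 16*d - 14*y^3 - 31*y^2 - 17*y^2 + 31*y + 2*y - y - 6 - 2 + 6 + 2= 28*d^3 - 120*d^2*y + d*(81*y^2 + 168*y - 112) - 14*y^3 - 48*y^2 + 32*y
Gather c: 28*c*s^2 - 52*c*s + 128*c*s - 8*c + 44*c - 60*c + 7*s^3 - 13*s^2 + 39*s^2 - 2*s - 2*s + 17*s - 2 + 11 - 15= c*(28*s^2 + 76*s - 24) + 7*s^3 + 26*s^2 + 13*s - 6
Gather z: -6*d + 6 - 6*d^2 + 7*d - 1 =-6*d^2 + d + 5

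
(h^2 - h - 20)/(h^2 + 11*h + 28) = (h - 5)/(h + 7)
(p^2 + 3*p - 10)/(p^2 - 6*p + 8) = (p + 5)/(p - 4)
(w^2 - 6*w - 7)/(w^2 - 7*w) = (w + 1)/w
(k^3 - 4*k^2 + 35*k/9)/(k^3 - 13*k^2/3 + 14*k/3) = (k - 5/3)/(k - 2)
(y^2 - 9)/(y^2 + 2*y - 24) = (y^2 - 9)/(y^2 + 2*y - 24)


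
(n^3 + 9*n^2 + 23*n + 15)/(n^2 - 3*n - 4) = (n^2 + 8*n + 15)/(n - 4)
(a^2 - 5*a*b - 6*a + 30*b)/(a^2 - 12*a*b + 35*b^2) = (a - 6)/(a - 7*b)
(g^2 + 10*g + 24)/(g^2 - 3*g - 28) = (g + 6)/(g - 7)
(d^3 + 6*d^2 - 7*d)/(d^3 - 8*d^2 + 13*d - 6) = d*(d + 7)/(d^2 - 7*d + 6)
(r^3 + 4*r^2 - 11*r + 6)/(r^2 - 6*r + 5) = (r^2 + 5*r - 6)/(r - 5)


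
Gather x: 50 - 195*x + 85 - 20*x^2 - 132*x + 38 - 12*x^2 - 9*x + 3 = -32*x^2 - 336*x + 176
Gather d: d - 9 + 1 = d - 8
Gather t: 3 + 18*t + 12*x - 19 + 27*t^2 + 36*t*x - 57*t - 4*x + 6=27*t^2 + t*(36*x - 39) + 8*x - 10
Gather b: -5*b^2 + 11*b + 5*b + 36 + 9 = -5*b^2 + 16*b + 45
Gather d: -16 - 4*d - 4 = -4*d - 20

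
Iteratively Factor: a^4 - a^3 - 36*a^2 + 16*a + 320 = (a + 4)*(a^3 - 5*a^2 - 16*a + 80) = (a + 4)^2*(a^2 - 9*a + 20) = (a - 4)*(a + 4)^2*(a - 5)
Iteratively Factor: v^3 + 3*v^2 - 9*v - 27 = (v + 3)*(v^2 - 9) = (v + 3)^2*(v - 3)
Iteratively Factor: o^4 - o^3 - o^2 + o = (o - 1)*(o^3 - o) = (o - 1)*(o + 1)*(o^2 - o) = (o - 1)^2*(o + 1)*(o)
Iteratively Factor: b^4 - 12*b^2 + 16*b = (b - 2)*(b^3 + 2*b^2 - 8*b) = (b - 2)^2*(b^2 + 4*b) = b*(b - 2)^2*(b + 4)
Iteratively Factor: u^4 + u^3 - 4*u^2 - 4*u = (u)*(u^3 + u^2 - 4*u - 4) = u*(u + 2)*(u^2 - u - 2) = u*(u - 2)*(u + 2)*(u + 1)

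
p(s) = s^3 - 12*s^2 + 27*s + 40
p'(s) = 3*s^2 - 24*s + 27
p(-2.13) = -81.62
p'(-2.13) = 91.73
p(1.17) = 56.76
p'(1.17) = 3.03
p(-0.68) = 15.78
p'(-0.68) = 44.71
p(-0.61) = 18.84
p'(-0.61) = 42.76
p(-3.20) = -202.05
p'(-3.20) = 134.52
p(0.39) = 48.76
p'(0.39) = 18.10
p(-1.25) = -14.45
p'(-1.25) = 61.69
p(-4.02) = -327.43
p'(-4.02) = 171.96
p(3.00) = 40.00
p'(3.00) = -18.00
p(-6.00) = -770.00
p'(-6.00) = 279.00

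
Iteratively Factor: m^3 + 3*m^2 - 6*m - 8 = (m - 2)*(m^2 + 5*m + 4) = (m - 2)*(m + 4)*(m + 1)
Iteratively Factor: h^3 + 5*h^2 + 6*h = (h)*(h^2 + 5*h + 6) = h*(h + 2)*(h + 3)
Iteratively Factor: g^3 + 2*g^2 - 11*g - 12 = (g + 1)*(g^2 + g - 12) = (g - 3)*(g + 1)*(g + 4)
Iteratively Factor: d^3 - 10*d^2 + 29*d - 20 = (d - 4)*(d^2 - 6*d + 5) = (d - 5)*(d - 4)*(d - 1)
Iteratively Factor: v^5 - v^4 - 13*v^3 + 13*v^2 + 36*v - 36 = (v - 3)*(v^4 + 2*v^3 - 7*v^2 - 8*v + 12) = (v - 3)*(v - 2)*(v^3 + 4*v^2 + v - 6) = (v - 3)*(v - 2)*(v - 1)*(v^2 + 5*v + 6) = (v - 3)*(v - 2)*(v - 1)*(v + 3)*(v + 2)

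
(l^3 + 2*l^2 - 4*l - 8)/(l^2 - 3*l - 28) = (-l^3 - 2*l^2 + 4*l + 8)/(-l^2 + 3*l + 28)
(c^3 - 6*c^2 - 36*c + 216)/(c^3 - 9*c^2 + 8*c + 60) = (c^2 - 36)/(c^2 - 3*c - 10)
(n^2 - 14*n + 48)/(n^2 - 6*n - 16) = (n - 6)/(n + 2)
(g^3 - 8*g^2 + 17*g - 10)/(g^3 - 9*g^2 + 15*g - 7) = (g^2 - 7*g + 10)/(g^2 - 8*g + 7)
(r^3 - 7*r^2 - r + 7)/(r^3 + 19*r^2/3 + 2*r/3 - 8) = 3*(r^2 - 6*r - 7)/(3*r^2 + 22*r + 24)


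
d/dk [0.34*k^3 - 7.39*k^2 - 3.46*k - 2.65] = 1.02*k^2 - 14.78*k - 3.46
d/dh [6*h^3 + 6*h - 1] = 18*h^2 + 6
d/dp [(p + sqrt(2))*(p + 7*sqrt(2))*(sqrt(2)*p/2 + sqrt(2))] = 3*sqrt(2)*p^2/2 + 2*sqrt(2)*p + 16*p + 7*sqrt(2) + 16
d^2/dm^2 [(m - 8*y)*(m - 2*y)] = 2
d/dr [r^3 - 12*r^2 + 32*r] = 3*r^2 - 24*r + 32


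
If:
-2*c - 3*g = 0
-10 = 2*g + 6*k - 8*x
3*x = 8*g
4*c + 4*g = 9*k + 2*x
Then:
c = -135/218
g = 45/109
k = -110/327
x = 120/109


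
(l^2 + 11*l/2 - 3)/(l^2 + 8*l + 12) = (l - 1/2)/(l + 2)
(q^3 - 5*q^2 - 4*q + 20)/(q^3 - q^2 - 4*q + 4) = (q - 5)/(q - 1)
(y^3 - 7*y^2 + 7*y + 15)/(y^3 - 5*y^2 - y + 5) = (y - 3)/(y - 1)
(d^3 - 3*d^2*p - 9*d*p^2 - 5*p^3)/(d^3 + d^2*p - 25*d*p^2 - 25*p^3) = (d + p)/(d + 5*p)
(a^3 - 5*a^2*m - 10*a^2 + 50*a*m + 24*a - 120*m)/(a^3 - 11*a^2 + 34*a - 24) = (a - 5*m)/(a - 1)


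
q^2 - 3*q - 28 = (q - 7)*(q + 4)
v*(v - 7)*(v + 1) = v^3 - 6*v^2 - 7*v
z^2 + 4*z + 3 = (z + 1)*(z + 3)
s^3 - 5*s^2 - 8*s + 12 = (s - 6)*(s - 1)*(s + 2)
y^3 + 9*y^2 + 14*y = y*(y + 2)*(y + 7)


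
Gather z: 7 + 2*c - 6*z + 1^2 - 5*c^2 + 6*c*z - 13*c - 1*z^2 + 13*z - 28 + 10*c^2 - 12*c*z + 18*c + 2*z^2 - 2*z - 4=5*c^2 + 7*c + z^2 + z*(5 - 6*c) - 24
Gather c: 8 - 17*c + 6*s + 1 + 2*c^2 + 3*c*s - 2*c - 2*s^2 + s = 2*c^2 + c*(3*s - 19) - 2*s^2 + 7*s + 9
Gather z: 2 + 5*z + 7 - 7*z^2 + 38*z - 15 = -7*z^2 + 43*z - 6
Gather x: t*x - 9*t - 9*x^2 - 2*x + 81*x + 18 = -9*t - 9*x^2 + x*(t + 79) + 18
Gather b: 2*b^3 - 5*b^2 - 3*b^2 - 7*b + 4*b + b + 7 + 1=2*b^3 - 8*b^2 - 2*b + 8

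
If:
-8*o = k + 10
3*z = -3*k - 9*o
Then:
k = 6 - 8*z/5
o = z/5 - 2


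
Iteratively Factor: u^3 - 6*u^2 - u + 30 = (u + 2)*(u^2 - 8*u + 15) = (u - 3)*(u + 2)*(u - 5)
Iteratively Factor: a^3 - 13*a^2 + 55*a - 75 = (a - 5)*(a^2 - 8*a + 15) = (a - 5)*(a - 3)*(a - 5)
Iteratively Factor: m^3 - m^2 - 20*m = (m)*(m^2 - m - 20) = m*(m - 5)*(m + 4)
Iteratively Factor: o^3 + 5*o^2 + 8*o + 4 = (o + 1)*(o^2 + 4*o + 4) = (o + 1)*(o + 2)*(o + 2)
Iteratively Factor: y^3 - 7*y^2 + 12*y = (y)*(y^2 - 7*y + 12) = y*(y - 3)*(y - 4)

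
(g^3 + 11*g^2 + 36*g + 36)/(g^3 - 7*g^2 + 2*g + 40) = (g^2 + 9*g + 18)/(g^2 - 9*g + 20)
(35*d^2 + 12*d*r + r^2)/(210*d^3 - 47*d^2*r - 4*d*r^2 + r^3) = (5*d + r)/(30*d^2 - 11*d*r + r^2)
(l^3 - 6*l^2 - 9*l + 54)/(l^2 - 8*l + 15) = (l^2 - 3*l - 18)/(l - 5)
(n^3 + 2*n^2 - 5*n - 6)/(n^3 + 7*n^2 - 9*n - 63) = (n^2 - n - 2)/(n^2 + 4*n - 21)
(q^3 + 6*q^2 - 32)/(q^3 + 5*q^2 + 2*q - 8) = (q^2 + 2*q - 8)/(q^2 + q - 2)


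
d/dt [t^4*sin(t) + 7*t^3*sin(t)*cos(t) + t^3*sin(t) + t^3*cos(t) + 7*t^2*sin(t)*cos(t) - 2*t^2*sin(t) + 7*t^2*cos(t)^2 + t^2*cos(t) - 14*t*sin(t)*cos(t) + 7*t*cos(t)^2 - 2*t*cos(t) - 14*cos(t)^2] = t^4*cos(t) + 3*t^3*sin(t) + t^3*cos(t) + 7*t^3*cos(2*t) + 2*t^2*sin(t) + 7*t^2*sin(2*t)/2 + t^2*cos(t) + 7*t^2*cos(2*t) - 7*t*cos(2*t) + 2*sqrt(2)*t*cos(t + pi/4) + 7*t + 7*sin(2*t) - 2*cos(t) + 7*cos(2*t)/2 + 7/2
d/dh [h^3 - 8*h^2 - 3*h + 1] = 3*h^2 - 16*h - 3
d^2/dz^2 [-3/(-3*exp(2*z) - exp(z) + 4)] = 3*(2*(6*exp(z) + 1)^2*exp(z) - (12*exp(z) + 1)*(3*exp(2*z) + exp(z) - 4))*exp(z)/(3*exp(2*z) + exp(z) - 4)^3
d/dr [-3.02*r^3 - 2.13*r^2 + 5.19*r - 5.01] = -9.06*r^2 - 4.26*r + 5.19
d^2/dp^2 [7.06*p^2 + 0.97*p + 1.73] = 14.1200000000000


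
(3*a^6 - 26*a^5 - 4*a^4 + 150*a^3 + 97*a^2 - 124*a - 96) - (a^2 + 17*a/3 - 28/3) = 3*a^6 - 26*a^5 - 4*a^4 + 150*a^3 + 96*a^2 - 389*a/3 - 260/3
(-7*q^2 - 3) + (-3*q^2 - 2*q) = -10*q^2 - 2*q - 3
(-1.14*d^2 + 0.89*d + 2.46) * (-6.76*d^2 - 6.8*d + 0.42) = 7.7064*d^4 + 1.7356*d^3 - 23.1604*d^2 - 16.3542*d + 1.0332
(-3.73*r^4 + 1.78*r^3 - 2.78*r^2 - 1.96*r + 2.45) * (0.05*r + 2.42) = -0.1865*r^5 - 8.9376*r^4 + 4.1686*r^3 - 6.8256*r^2 - 4.6207*r + 5.929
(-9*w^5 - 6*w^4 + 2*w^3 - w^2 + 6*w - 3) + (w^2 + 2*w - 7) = -9*w^5 - 6*w^4 + 2*w^3 + 8*w - 10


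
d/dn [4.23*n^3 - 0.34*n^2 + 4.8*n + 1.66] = 12.69*n^2 - 0.68*n + 4.8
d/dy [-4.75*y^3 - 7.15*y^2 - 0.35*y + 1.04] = -14.25*y^2 - 14.3*y - 0.35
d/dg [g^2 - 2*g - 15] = 2*g - 2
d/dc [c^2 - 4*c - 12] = 2*c - 4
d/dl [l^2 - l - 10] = 2*l - 1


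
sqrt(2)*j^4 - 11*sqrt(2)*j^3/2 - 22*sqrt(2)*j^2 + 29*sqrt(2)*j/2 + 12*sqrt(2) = (j - 8)*(j - 1)*(j + 3)*(sqrt(2)*j + sqrt(2)/2)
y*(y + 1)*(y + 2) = y^3 + 3*y^2 + 2*y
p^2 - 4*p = p*(p - 4)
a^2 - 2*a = a*(a - 2)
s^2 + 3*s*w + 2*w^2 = (s + w)*(s + 2*w)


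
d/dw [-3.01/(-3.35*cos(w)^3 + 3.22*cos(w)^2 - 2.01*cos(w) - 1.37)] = (30.2505*cos(w)^2 - 19.3844*cos(w) + 6.0501)*sin(w)/(3.35*cos(w)^3 - 3.22*cos(w)^2 + 2.01*cos(w) + 1.37)^2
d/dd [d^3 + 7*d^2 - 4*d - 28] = 3*d^2 + 14*d - 4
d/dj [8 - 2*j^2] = -4*j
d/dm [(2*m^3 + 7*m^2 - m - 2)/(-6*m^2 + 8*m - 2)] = (-6*m^4 + 16*m^3 + 19*m^2 - 26*m + 9)/(2*(9*m^4 - 24*m^3 + 22*m^2 - 8*m + 1))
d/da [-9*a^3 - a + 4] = -27*a^2 - 1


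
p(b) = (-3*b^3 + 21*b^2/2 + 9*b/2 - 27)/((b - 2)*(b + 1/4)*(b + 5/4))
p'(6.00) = -0.25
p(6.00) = -1.49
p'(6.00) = -0.25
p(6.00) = -1.49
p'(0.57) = -17.16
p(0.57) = 10.11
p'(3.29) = -0.82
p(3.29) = -0.26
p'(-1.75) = 7.33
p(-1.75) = -4.75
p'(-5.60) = -0.26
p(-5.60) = -4.55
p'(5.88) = -0.26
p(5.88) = -1.46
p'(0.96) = -7.67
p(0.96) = 5.63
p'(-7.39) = -0.15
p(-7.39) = -4.19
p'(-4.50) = -0.37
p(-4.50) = -4.89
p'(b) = (-9*b^2 + 21*b + 9/2)/((b - 2)*(b + 1/4)*(b + 5/4)) - (-3*b^3 + 21*b^2/2 + 9*b/2 - 27)/((b - 2)*(b + 1/4)*(b + 5/4)^2) - (-3*b^3 + 21*b^2/2 + 9*b/2 - 27)/((b - 2)*(b + 1/4)^2*(b + 5/4)) - (-3*b^3 + 21*b^2/2 + 9*b/2 - 27)/((b - 2)^2*(b + 1/4)*(b + 5/4))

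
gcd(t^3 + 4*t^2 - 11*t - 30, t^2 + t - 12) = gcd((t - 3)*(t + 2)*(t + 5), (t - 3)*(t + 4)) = t - 3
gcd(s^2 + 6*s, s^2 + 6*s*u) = s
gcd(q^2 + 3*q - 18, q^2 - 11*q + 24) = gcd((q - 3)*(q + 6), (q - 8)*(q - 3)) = q - 3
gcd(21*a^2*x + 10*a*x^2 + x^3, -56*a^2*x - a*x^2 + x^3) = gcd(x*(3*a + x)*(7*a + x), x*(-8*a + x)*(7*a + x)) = 7*a*x + x^2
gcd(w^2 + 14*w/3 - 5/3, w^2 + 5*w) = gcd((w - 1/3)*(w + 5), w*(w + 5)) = w + 5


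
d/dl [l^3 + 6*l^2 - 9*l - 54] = 3*l^2 + 12*l - 9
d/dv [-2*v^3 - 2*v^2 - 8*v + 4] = -6*v^2 - 4*v - 8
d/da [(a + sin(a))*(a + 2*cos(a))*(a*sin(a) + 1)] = (a + sin(a))*(a + 2*cos(a))*(a*cos(a) + sin(a)) - (a + sin(a))*(a*sin(a) + 1)*(2*sin(a) - 1) + (a + 2*cos(a))*(a*sin(a) + 1)*(cos(a) + 1)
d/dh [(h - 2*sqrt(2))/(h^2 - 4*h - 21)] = (h^2 - 4*h - 2*(h - 2)*(h - 2*sqrt(2)) - 21)/(-h^2 + 4*h + 21)^2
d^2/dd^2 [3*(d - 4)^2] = 6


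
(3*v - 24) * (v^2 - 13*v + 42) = 3*v^3 - 63*v^2 + 438*v - 1008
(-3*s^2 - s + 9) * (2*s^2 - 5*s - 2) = -6*s^4 + 13*s^3 + 29*s^2 - 43*s - 18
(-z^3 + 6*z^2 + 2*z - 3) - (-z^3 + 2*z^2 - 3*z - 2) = 4*z^2 + 5*z - 1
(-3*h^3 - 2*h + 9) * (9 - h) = 3*h^4 - 27*h^3 + 2*h^2 - 27*h + 81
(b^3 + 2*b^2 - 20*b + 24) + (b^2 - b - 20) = b^3 + 3*b^2 - 21*b + 4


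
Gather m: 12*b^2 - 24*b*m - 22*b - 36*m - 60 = 12*b^2 - 22*b + m*(-24*b - 36) - 60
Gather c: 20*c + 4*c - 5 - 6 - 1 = 24*c - 12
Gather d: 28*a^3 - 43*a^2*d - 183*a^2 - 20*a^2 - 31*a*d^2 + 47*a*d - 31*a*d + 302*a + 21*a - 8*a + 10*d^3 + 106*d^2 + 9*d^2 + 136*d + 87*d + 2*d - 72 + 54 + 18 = 28*a^3 - 203*a^2 + 315*a + 10*d^3 + d^2*(115 - 31*a) + d*(-43*a^2 + 16*a + 225)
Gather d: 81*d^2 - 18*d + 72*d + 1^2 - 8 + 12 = 81*d^2 + 54*d + 5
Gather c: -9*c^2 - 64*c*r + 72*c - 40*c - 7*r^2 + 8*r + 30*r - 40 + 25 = -9*c^2 + c*(32 - 64*r) - 7*r^2 + 38*r - 15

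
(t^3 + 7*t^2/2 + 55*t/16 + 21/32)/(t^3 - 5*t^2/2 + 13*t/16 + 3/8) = (8*t^2 + 26*t + 21)/(2*(4*t^2 - 11*t + 6))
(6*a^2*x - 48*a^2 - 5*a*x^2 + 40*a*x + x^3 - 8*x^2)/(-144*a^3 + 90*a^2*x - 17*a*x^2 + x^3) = (-2*a*x + 16*a + x^2 - 8*x)/(48*a^2 - 14*a*x + x^2)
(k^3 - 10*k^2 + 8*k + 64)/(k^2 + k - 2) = (k^2 - 12*k + 32)/(k - 1)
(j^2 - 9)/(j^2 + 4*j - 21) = (j + 3)/(j + 7)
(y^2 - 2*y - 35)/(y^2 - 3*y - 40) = (y - 7)/(y - 8)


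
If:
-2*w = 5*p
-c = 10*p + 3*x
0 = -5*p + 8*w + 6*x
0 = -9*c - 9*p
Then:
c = 0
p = 0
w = 0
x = 0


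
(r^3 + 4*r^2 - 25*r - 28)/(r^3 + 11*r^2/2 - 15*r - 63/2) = 2*(r^2 - 3*r - 4)/(2*r^2 - 3*r - 9)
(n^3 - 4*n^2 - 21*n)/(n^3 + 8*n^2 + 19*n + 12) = n*(n - 7)/(n^2 + 5*n + 4)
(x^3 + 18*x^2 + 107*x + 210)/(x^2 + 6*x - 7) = (x^2 + 11*x + 30)/(x - 1)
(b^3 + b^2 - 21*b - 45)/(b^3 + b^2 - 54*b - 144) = (b^2 - 2*b - 15)/(b^2 - 2*b - 48)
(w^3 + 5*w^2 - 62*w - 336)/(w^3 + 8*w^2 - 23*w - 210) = (w - 8)/(w - 5)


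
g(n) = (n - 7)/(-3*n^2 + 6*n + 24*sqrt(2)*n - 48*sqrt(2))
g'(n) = (n - 7)*(6*n - 24*sqrt(2) - 6)/(-3*n^2 + 6*n + 24*sqrt(2)*n - 48*sqrt(2))^2 + 1/(-3*n^2 + 6*n + 24*sqrt(2)*n - 48*sqrt(2)) = (-n^2 + 2*n + 8*sqrt(2)*n - 2*(n - 7)*(-n + 1 + 4*sqrt(2)) - 16*sqrt(2))/(3*(n^2 - 8*sqrt(2)*n - 2*n + 16*sqrt(2))^2)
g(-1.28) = 0.07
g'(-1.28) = 0.02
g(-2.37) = 0.05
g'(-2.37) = 0.01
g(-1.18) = 0.07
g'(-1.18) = 0.02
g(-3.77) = 0.04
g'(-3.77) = 0.01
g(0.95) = 0.19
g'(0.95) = 0.16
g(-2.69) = 0.05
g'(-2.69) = 0.01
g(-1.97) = 0.06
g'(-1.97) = 0.01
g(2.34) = -0.51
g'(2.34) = 1.55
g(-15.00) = 0.02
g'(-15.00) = 0.00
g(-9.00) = 0.02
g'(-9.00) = 0.00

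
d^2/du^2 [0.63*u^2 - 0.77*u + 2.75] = 1.26000000000000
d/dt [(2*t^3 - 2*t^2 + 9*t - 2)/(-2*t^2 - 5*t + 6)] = 4*(-t^4 - 5*t^3 + 16*t^2 - 8*t + 11)/(4*t^4 + 20*t^3 + t^2 - 60*t + 36)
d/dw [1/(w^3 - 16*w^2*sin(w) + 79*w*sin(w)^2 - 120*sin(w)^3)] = (16*w^2*cos(w) - 3*w^2 + 32*w*sin(w) - 79*w*sin(2*w) + 360*sin(w)^2*cos(w) - 79*sin(w)^2)/((w - 8*sin(w))^2*(w - 5*sin(w))^2*(w - 3*sin(w))^2)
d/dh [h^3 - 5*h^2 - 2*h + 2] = 3*h^2 - 10*h - 2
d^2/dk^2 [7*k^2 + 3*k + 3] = 14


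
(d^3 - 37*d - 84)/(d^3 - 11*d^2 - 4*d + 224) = (d + 3)/(d - 8)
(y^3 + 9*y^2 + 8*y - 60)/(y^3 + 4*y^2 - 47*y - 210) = (y - 2)/(y - 7)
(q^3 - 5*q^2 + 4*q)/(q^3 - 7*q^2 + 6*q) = (q - 4)/(q - 6)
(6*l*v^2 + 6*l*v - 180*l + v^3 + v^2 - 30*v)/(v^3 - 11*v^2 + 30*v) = (6*l*v + 36*l + v^2 + 6*v)/(v*(v - 6))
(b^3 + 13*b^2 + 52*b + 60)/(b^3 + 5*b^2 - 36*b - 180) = (b + 2)/(b - 6)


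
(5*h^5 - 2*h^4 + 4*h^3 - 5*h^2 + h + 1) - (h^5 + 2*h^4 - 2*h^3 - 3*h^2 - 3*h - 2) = 4*h^5 - 4*h^4 + 6*h^3 - 2*h^2 + 4*h + 3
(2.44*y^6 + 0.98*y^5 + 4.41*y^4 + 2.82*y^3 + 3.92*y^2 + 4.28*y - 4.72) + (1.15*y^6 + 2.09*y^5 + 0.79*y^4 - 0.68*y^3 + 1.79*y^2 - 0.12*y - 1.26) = 3.59*y^6 + 3.07*y^5 + 5.2*y^4 + 2.14*y^3 + 5.71*y^2 + 4.16*y - 5.98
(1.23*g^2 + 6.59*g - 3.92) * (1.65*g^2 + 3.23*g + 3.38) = 2.0295*g^4 + 14.8464*g^3 + 18.9751*g^2 + 9.6126*g - 13.2496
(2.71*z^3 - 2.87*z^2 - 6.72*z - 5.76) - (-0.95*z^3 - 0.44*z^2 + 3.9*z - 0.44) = 3.66*z^3 - 2.43*z^2 - 10.62*z - 5.32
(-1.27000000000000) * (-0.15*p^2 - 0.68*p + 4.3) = 0.1905*p^2 + 0.8636*p - 5.461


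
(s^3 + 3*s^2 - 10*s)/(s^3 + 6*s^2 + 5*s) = (s - 2)/(s + 1)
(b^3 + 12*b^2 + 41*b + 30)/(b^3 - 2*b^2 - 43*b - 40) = (b + 6)/(b - 8)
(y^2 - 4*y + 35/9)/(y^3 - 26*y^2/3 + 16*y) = (9*y^2 - 36*y + 35)/(3*y*(3*y^2 - 26*y + 48))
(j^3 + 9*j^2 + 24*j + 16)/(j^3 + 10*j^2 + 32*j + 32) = (j + 1)/(j + 2)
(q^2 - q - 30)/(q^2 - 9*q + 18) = (q + 5)/(q - 3)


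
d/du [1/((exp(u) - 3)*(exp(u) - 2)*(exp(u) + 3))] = (-(exp(u) - 3)*(exp(u) - 2) - (exp(u) - 3)*(exp(u) + 3) - (exp(u) - 2)*(exp(u) + 3))*exp(u)/((exp(u) - 3)^2*(exp(u) - 2)^2*(exp(u) + 3)^2)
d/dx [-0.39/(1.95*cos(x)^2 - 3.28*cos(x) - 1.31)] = (1.2792 - 1.521*cos(x))*sin(x)/(-1.95*cos(x)^2 + 3.28*cos(x) + 1.31)^2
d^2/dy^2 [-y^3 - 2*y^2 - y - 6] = -6*y - 4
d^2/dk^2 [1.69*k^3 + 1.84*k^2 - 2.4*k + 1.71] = 10.14*k + 3.68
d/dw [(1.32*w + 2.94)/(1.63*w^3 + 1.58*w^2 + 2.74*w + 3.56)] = (2.1516*w^3 + 2.0856*w^2 + 3.6168*w - (1.32*w + 2.94)*(4.89*w^2 + 3.16*w + 2.74) + 4.6992)/(1.63*w^3 + 1.58*w^2 + 2.74*w + 3.56)^2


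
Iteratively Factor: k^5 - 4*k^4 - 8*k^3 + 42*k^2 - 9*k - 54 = (k - 3)*(k^4 - k^3 - 11*k^2 + 9*k + 18) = (k - 3)*(k - 2)*(k^3 + k^2 - 9*k - 9) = (k - 3)*(k - 2)*(k + 1)*(k^2 - 9) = (k - 3)*(k - 2)*(k + 1)*(k + 3)*(k - 3)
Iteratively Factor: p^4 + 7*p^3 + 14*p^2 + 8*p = (p + 4)*(p^3 + 3*p^2 + 2*p) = (p + 1)*(p + 4)*(p^2 + 2*p) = p*(p + 1)*(p + 4)*(p + 2)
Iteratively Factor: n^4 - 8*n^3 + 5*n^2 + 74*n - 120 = (n - 4)*(n^3 - 4*n^2 - 11*n + 30) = (n - 4)*(n - 2)*(n^2 - 2*n - 15) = (n - 4)*(n - 2)*(n + 3)*(n - 5)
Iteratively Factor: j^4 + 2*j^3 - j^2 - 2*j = (j)*(j^3 + 2*j^2 - j - 2) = j*(j + 2)*(j^2 - 1) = j*(j - 1)*(j + 2)*(j + 1)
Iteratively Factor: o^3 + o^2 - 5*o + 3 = (o + 3)*(o^2 - 2*o + 1) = (o - 1)*(o + 3)*(o - 1)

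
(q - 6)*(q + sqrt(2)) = q^2 - 6*q + sqrt(2)*q - 6*sqrt(2)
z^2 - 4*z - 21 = (z - 7)*(z + 3)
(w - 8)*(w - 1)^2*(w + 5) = w^4 - 5*w^3 - 33*w^2 + 77*w - 40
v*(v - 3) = v^2 - 3*v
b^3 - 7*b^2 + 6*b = b*(b - 6)*(b - 1)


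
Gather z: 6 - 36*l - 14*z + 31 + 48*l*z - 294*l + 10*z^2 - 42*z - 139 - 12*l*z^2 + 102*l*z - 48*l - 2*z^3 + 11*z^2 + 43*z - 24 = -378*l - 2*z^3 + z^2*(21 - 12*l) + z*(150*l - 13) - 126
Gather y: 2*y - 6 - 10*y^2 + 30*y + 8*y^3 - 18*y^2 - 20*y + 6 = 8*y^3 - 28*y^2 + 12*y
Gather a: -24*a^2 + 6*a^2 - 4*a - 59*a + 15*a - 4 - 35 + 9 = -18*a^2 - 48*a - 30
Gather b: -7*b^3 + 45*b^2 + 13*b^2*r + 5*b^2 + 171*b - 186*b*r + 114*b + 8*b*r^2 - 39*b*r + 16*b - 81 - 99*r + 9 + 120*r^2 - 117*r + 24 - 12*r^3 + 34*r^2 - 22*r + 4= -7*b^3 + b^2*(13*r + 50) + b*(8*r^2 - 225*r + 301) - 12*r^3 + 154*r^2 - 238*r - 44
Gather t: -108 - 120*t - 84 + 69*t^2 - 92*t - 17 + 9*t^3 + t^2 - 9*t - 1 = 9*t^3 + 70*t^2 - 221*t - 210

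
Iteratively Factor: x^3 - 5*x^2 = (x - 5)*(x^2) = x*(x - 5)*(x)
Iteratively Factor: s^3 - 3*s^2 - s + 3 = (s - 3)*(s^2 - 1) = (s - 3)*(s + 1)*(s - 1)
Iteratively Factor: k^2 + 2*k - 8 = (k - 2)*(k + 4)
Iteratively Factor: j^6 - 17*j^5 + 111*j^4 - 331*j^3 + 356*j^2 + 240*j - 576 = (j - 3)*(j^5 - 14*j^4 + 69*j^3 - 124*j^2 - 16*j + 192) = (j - 3)*(j + 1)*(j^4 - 15*j^3 + 84*j^2 - 208*j + 192) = (j - 4)*(j - 3)*(j + 1)*(j^3 - 11*j^2 + 40*j - 48) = (j - 4)*(j - 3)^2*(j + 1)*(j^2 - 8*j + 16) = (j - 4)^2*(j - 3)^2*(j + 1)*(j - 4)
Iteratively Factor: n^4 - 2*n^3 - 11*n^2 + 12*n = (n + 3)*(n^3 - 5*n^2 + 4*n) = (n - 4)*(n + 3)*(n^2 - n) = (n - 4)*(n - 1)*(n + 3)*(n)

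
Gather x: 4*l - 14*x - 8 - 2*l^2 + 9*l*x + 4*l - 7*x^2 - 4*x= -2*l^2 + 8*l - 7*x^2 + x*(9*l - 18) - 8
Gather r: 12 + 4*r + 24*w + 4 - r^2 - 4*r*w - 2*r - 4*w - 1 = -r^2 + r*(2 - 4*w) + 20*w + 15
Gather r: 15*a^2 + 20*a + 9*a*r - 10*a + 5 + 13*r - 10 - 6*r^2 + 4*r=15*a^2 + 10*a - 6*r^2 + r*(9*a + 17) - 5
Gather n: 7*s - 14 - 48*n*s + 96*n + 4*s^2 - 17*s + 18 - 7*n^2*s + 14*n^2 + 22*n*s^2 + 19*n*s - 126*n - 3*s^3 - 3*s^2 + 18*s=n^2*(14 - 7*s) + n*(22*s^2 - 29*s - 30) - 3*s^3 + s^2 + 8*s + 4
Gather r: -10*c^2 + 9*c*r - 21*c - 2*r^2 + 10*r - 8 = -10*c^2 - 21*c - 2*r^2 + r*(9*c + 10) - 8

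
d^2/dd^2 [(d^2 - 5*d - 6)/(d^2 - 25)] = 2*(-5*d^3 + 57*d^2 - 375*d + 475)/(d^6 - 75*d^4 + 1875*d^2 - 15625)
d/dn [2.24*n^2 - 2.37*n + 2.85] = 4.48*n - 2.37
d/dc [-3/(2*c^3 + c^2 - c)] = 3*(6*c^2 + 2*c - 1)/(c^2*(2*c^2 + c - 1)^2)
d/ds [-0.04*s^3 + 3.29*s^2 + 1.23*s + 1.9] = -0.12*s^2 + 6.58*s + 1.23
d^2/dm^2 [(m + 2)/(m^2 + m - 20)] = 2*(-3*(m + 1)*(m^2 + m - 20) + (m + 2)*(2*m + 1)^2)/(m^2 + m - 20)^3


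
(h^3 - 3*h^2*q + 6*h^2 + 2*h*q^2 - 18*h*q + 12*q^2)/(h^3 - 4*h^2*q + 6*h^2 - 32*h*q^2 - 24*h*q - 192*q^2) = (-h^2 + 3*h*q - 2*q^2)/(-h^2 + 4*h*q + 32*q^2)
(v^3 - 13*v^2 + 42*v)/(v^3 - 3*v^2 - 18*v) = (v - 7)/(v + 3)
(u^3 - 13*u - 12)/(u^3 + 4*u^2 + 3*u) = (u - 4)/u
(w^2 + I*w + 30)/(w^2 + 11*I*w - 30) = (w - 5*I)/(w + 5*I)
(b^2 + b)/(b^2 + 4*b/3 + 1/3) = 3*b/(3*b + 1)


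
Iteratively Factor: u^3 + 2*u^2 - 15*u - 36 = (u + 3)*(u^2 - u - 12) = (u - 4)*(u + 3)*(u + 3)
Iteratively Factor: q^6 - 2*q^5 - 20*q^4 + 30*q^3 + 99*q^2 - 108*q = (q + 3)*(q^5 - 5*q^4 - 5*q^3 + 45*q^2 - 36*q) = (q - 4)*(q + 3)*(q^4 - q^3 - 9*q^2 + 9*q) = (q - 4)*(q - 3)*(q + 3)*(q^3 + 2*q^2 - 3*q) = (q - 4)*(q - 3)*(q - 1)*(q + 3)*(q^2 + 3*q) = (q - 4)*(q - 3)*(q - 1)*(q + 3)^2*(q)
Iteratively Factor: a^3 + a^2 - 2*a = (a + 2)*(a^2 - a) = a*(a + 2)*(a - 1)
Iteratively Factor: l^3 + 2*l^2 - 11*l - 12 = (l + 4)*(l^2 - 2*l - 3) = (l + 1)*(l + 4)*(l - 3)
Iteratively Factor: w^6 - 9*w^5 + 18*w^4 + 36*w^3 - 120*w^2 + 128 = (w + 2)*(w^5 - 11*w^4 + 40*w^3 - 44*w^2 - 32*w + 64) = (w - 2)*(w + 2)*(w^4 - 9*w^3 + 22*w^2 - 32) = (w - 4)*(w - 2)*(w + 2)*(w^3 - 5*w^2 + 2*w + 8) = (w - 4)^2*(w - 2)*(w + 2)*(w^2 - w - 2) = (w - 4)^2*(w - 2)^2*(w + 2)*(w + 1)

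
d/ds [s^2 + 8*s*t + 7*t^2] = 2*s + 8*t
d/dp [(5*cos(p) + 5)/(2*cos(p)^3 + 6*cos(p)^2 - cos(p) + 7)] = 5*(15*cos(p) + 6*cos(2*p) + cos(3*p) - 2)*sin(p)/(2*cos(p)^3 + 6*cos(p)^2 - cos(p) + 7)^2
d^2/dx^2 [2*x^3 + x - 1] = 12*x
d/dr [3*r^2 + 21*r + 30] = 6*r + 21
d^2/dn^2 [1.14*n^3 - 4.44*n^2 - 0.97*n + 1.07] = 6.84*n - 8.88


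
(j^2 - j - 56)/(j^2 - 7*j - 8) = (j + 7)/(j + 1)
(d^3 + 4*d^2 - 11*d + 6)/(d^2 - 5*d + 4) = (d^2 + 5*d - 6)/(d - 4)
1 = 1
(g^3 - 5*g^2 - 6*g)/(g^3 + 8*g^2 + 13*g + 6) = g*(g - 6)/(g^2 + 7*g + 6)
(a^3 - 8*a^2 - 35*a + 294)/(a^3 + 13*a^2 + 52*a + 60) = (a^2 - 14*a + 49)/(a^2 + 7*a + 10)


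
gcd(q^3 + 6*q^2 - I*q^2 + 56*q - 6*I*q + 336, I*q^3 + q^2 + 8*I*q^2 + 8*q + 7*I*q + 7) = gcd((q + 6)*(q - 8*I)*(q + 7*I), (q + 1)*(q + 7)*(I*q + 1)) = 1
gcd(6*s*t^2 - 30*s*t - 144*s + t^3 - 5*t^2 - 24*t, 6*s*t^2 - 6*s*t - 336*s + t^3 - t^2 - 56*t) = 6*s*t - 48*s + t^2 - 8*t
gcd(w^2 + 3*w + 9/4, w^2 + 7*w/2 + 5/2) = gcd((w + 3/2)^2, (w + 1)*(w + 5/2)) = 1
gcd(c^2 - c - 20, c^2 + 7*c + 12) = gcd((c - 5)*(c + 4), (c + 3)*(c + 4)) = c + 4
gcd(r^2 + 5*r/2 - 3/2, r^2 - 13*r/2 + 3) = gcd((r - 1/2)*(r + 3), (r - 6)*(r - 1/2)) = r - 1/2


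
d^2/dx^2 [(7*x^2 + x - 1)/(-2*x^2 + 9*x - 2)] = 2*(-130*x^3 + 96*x^2 - 42*x + 31)/(8*x^6 - 108*x^5 + 510*x^4 - 945*x^3 + 510*x^2 - 108*x + 8)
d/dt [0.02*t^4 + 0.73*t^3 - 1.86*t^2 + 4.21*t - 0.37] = 0.08*t^3 + 2.19*t^2 - 3.72*t + 4.21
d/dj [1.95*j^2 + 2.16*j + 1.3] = 3.9*j + 2.16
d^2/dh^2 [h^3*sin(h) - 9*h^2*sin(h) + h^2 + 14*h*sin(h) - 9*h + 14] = -h^3*sin(h) + 9*h^2*sin(h) + 6*h^2*cos(h) - 8*h*sin(h) - 36*h*cos(h) - 18*sin(h) + 28*cos(h) + 2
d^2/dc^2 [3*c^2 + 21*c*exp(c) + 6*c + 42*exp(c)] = 21*c*exp(c) + 84*exp(c) + 6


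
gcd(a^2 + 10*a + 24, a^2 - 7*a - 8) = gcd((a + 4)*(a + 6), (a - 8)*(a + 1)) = 1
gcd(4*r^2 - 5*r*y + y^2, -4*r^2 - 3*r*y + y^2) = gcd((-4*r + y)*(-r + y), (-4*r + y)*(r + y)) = -4*r + y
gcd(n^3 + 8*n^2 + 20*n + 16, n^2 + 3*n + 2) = n + 2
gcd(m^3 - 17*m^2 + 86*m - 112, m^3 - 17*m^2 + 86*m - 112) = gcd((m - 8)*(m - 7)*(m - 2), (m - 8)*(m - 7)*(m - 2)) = m^3 - 17*m^2 + 86*m - 112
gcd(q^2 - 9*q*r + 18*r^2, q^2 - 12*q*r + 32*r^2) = 1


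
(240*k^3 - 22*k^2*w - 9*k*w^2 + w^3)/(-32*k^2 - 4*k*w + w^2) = (-30*k^2 - k*w + w^2)/(4*k + w)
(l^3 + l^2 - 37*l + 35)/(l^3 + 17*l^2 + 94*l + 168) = (l^2 - 6*l + 5)/(l^2 + 10*l + 24)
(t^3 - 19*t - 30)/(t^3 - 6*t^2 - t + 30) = (t + 3)/(t - 3)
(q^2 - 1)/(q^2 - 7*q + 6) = (q + 1)/(q - 6)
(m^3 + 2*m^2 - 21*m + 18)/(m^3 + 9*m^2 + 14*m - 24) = (m - 3)/(m + 4)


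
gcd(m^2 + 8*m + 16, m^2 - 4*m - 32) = m + 4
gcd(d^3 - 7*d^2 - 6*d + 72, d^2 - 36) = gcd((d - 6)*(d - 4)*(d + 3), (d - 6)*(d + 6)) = d - 6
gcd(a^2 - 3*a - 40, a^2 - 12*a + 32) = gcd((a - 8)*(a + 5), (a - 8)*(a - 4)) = a - 8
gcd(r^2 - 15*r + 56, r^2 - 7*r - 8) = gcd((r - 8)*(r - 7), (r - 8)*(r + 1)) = r - 8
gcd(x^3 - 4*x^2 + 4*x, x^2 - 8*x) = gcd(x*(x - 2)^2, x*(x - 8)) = x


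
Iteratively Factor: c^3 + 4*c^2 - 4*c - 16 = (c + 4)*(c^2 - 4) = (c + 2)*(c + 4)*(c - 2)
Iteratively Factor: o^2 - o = (o - 1)*(o)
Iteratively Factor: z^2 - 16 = (z + 4)*(z - 4)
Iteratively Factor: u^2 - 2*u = (u)*(u - 2)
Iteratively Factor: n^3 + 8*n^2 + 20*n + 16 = (n + 4)*(n^2 + 4*n + 4) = (n + 2)*(n + 4)*(n + 2)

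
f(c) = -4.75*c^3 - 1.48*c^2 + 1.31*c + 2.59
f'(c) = -14.25*c^2 - 2.96*c + 1.31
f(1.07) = -3.52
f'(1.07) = -18.17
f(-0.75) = 2.78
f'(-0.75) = -4.49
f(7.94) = -2458.00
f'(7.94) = -920.56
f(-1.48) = 12.81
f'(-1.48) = -25.52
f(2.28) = -58.42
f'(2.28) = -79.52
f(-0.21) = 2.29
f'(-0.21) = 1.30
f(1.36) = -10.31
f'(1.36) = -29.07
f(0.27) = 2.74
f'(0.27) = -0.53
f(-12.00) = 7981.75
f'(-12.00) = -2015.17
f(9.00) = -3568.25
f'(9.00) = -1179.58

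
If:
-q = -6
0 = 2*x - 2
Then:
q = 6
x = 1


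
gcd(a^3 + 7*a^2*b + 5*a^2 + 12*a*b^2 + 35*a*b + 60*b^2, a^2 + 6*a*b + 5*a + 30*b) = a + 5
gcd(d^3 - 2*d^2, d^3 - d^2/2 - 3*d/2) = d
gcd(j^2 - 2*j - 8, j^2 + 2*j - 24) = j - 4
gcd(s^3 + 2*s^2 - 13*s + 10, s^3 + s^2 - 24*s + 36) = s - 2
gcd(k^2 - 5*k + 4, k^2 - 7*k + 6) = k - 1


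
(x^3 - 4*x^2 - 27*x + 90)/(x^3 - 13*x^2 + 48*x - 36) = (x^2 + 2*x - 15)/(x^2 - 7*x + 6)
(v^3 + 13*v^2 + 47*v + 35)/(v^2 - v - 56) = (v^2 + 6*v + 5)/(v - 8)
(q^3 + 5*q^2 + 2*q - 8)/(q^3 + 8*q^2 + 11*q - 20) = (q + 2)/(q + 5)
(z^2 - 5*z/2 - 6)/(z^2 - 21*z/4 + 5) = 2*(2*z + 3)/(4*z - 5)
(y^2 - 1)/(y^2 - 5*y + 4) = (y + 1)/(y - 4)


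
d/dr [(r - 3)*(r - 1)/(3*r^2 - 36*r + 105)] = 8*(-r^2 + 8*r - 13)/(3*(r^4 - 24*r^3 + 214*r^2 - 840*r + 1225))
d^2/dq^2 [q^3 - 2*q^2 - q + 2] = 6*q - 4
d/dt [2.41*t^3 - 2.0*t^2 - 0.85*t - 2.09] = 7.23*t^2 - 4.0*t - 0.85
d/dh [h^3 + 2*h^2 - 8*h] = 3*h^2 + 4*h - 8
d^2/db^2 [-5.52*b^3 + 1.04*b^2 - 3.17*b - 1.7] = 2.08 - 33.12*b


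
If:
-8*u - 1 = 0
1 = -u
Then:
No Solution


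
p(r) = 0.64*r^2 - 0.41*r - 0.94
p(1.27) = -0.43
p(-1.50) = 1.12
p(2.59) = 2.29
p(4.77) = 11.67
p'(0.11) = -0.27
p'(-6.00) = -8.09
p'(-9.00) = -11.93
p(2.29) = 1.48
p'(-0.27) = -0.76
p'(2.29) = 2.52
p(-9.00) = 54.59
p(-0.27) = -0.78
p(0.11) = -0.98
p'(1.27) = 1.22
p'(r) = 1.28*r - 0.41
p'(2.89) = 3.29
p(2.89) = 3.22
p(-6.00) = 24.56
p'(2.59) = 2.91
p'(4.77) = 5.70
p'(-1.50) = -2.33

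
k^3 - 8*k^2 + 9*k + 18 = (k - 6)*(k - 3)*(k + 1)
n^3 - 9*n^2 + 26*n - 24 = (n - 4)*(n - 3)*(n - 2)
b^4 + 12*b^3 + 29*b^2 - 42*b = b*(b - 1)*(b + 6)*(b + 7)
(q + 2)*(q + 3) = q^2 + 5*q + 6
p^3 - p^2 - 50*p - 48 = (p - 8)*(p + 1)*(p + 6)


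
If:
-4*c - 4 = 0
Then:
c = -1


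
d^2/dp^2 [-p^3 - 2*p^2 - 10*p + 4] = -6*p - 4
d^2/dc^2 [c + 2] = 0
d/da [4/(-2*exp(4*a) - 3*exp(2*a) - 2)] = (32*exp(2*a) + 24)*exp(2*a)/(2*exp(4*a) + 3*exp(2*a) + 2)^2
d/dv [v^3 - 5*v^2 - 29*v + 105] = 3*v^2 - 10*v - 29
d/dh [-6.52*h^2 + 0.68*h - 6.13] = 0.68 - 13.04*h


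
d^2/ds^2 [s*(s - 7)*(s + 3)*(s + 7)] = 12*s^2 + 18*s - 98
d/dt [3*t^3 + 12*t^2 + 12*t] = 9*t^2 + 24*t + 12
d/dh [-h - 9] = -1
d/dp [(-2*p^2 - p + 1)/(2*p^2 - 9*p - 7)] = 4*(5*p^2 + 6*p + 4)/(4*p^4 - 36*p^3 + 53*p^2 + 126*p + 49)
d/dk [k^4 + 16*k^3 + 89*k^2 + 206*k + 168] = 4*k^3 + 48*k^2 + 178*k + 206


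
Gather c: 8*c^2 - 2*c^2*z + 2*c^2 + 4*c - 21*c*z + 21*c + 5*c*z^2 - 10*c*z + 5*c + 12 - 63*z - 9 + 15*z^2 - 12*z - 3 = c^2*(10 - 2*z) + c*(5*z^2 - 31*z + 30) + 15*z^2 - 75*z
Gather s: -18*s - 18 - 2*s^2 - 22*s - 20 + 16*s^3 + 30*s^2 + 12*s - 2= 16*s^3 + 28*s^2 - 28*s - 40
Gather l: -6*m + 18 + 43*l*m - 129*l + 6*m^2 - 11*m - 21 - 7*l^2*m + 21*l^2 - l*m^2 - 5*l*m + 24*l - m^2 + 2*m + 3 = l^2*(21 - 7*m) + l*(-m^2 + 38*m - 105) + 5*m^2 - 15*m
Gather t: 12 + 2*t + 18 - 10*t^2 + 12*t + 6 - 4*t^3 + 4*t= -4*t^3 - 10*t^2 + 18*t + 36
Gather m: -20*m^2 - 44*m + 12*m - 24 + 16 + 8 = -20*m^2 - 32*m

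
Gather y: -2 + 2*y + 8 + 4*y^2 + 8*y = 4*y^2 + 10*y + 6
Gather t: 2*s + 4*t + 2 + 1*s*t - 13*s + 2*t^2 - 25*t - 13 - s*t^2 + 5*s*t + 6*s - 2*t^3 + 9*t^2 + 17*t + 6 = -5*s - 2*t^3 + t^2*(11 - s) + t*(6*s - 4) - 5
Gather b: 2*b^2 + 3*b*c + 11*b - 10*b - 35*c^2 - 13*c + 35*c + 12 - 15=2*b^2 + b*(3*c + 1) - 35*c^2 + 22*c - 3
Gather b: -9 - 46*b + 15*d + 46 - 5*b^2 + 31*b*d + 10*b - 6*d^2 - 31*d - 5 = -5*b^2 + b*(31*d - 36) - 6*d^2 - 16*d + 32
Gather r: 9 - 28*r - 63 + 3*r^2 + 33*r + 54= 3*r^2 + 5*r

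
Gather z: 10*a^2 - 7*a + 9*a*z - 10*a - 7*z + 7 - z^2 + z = 10*a^2 - 17*a - z^2 + z*(9*a - 6) + 7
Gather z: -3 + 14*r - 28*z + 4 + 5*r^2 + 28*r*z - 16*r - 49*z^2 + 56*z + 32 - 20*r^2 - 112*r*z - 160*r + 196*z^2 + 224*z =-15*r^2 - 162*r + 147*z^2 + z*(252 - 84*r) + 33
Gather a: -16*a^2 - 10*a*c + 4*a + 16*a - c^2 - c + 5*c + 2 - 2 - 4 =-16*a^2 + a*(20 - 10*c) - c^2 + 4*c - 4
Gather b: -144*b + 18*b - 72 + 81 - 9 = -126*b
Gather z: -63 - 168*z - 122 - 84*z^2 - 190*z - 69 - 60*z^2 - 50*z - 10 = -144*z^2 - 408*z - 264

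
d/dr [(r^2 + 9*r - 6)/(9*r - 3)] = (3*r^2 - 2*r + 9)/(3*(9*r^2 - 6*r + 1))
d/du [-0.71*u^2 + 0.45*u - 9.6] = 0.45 - 1.42*u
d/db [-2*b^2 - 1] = -4*b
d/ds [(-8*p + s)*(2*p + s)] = -6*p + 2*s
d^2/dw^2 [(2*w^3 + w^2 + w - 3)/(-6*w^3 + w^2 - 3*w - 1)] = 4*(-24*w^6 + 396*w^4 - 54*w^3 + 93*w^2 - 45*w + 16)/(216*w^9 - 108*w^8 + 342*w^7 - w^6 + 135*w^5 + 84*w^4 + 27*w^3 + 24*w^2 + 9*w + 1)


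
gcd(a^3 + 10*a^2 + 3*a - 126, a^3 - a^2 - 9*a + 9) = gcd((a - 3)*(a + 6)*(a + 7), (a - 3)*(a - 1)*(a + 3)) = a - 3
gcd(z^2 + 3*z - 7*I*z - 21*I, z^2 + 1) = 1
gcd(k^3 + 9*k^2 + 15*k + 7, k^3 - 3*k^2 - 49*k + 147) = k + 7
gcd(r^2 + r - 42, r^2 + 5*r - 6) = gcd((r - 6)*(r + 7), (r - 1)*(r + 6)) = 1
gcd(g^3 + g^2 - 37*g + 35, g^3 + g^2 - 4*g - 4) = 1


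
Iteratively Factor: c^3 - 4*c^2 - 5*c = (c + 1)*(c^2 - 5*c) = c*(c + 1)*(c - 5)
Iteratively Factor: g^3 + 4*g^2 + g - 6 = (g - 1)*(g^2 + 5*g + 6) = (g - 1)*(g + 2)*(g + 3)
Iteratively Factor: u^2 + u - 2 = (u - 1)*(u + 2)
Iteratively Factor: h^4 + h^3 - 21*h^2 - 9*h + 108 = (h - 3)*(h^3 + 4*h^2 - 9*h - 36) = (h - 3)*(h + 4)*(h^2 - 9) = (h - 3)^2*(h + 4)*(h + 3)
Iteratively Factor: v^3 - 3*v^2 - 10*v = (v + 2)*(v^2 - 5*v) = v*(v + 2)*(v - 5)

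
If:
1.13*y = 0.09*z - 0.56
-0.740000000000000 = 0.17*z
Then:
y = -0.84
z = -4.35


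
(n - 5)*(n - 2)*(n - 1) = n^3 - 8*n^2 + 17*n - 10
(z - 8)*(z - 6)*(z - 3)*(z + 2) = z^4 - 15*z^3 + 56*z^2 + 36*z - 288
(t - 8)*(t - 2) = t^2 - 10*t + 16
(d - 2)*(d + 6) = d^2 + 4*d - 12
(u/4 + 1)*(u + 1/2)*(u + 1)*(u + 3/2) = u^4/4 + 7*u^3/4 + 59*u^2/16 + 47*u/16 + 3/4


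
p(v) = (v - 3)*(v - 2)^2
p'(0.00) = 16.00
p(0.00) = -12.00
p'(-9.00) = 385.00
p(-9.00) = -1452.00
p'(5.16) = 23.64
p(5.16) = 21.57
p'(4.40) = 12.48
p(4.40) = 8.06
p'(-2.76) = 77.49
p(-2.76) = -130.51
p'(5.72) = 34.08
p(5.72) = 37.64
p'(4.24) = 10.57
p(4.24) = 6.22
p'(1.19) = 3.59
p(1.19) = -1.19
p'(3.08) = 1.34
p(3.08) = 0.09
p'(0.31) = 11.95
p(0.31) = -7.68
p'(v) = (v - 3)*(2*v - 4) + (v - 2)^2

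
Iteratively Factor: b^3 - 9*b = (b + 3)*(b^2 - 3*b) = (b - 3)*(b + 3)*(b)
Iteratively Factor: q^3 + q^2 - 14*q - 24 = (q - 4)*(q^2 + 5*q + 6) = (q - 4)*(q + 2)*(q + 3)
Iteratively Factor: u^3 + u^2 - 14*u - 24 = (u + 3)*(u^2 - 2*u - 8) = (u + 2)*(u + 3)*(u - 4)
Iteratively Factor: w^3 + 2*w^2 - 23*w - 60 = (w + 3)*(w^2 - w - 20) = (w - 5)*(w + 3)*(w + 4)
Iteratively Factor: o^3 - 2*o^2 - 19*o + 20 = (o - 1)*(o^2 - o - 20) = (o - 5)*(o - 1)*(o + 4)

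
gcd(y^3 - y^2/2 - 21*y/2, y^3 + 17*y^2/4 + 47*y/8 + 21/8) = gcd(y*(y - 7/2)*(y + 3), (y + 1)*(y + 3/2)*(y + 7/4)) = 1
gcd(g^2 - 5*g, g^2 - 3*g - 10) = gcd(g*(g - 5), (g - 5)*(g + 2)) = g - 5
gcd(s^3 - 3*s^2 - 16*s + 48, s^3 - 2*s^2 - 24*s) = s + 4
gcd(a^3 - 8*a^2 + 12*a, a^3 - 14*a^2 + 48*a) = a^2 - 6*a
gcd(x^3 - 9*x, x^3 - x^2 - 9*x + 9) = x^2 - 9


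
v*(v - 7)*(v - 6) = v^3 - 13*v^2 + 42*v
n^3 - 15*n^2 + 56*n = n*(n - 8)*(n - 7)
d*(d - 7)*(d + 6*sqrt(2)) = d^3 - 7*d^2 + 6*sqrt(2)*d^2 - 42*sqrt(2)*d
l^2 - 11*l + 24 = (l - 8)*(l - 3)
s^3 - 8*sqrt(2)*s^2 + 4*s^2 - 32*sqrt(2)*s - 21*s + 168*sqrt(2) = (s - 3)*(s + 7)*(s - 8*sqrt(2))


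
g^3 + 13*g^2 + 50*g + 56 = (g + 2)*(g + 4)*(g + 7)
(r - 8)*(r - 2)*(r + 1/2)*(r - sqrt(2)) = r^4 - 19*r^3/2 - sqrt(2)*r^3 + 11*r^2 + 19*sqrt(2)*r^2/2 - 11*sqrt(2)*r + 8*r - 8*sqrt(2)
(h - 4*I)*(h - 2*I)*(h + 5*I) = h^3 - I*h^2 + 22*h - 40*I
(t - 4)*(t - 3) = t^2 - 7*t + 12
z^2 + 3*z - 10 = (z - 2)*(z + 5)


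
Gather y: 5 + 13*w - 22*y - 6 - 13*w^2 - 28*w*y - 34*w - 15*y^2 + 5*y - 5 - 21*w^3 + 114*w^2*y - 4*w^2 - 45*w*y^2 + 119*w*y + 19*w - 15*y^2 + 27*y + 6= -21*w^3 - 17*w^2 - 2*w + y^2*(-45*w - 30) + y*(114*w^2 + 91*w + 10)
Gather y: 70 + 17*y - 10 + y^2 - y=y^2 + 16*y + 60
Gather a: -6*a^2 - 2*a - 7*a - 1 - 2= -6*a^2 - 9*a - 3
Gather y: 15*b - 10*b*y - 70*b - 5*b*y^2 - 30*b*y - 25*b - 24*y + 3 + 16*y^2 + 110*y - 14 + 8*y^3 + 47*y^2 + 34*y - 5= -80*b + 8*y^3 + y^2*(63 - 5*b) + y*(120 - 40*b) - 16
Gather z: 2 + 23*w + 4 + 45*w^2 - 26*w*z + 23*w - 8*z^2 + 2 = 45*w^2 - 26*w*z + 46*w - 8*z^2 + 8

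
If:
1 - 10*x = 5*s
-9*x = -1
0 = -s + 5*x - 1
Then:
No Solution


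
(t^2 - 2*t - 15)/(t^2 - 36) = (t^2 - 2*t - 15)/(t^2 - 36)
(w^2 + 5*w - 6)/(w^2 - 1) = (w + 6)/(w + 1)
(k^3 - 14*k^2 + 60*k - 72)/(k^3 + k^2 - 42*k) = (k^2 - 8*k + 12)/(k*(k + 7))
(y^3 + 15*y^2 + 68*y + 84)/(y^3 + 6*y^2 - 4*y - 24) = (y + 7)/(y - 2)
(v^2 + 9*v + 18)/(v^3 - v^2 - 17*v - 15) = (v + 6)/(v^2 - 4*v - 5)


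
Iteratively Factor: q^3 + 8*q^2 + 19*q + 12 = (q + 4)*(q^2 + 4*q + 3) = (q + 3)*(q + 4)*(q + 1)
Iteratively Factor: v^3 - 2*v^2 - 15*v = (v + 3)*(v^2 - 5*v) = (v - 5)*(v + 3)*(v)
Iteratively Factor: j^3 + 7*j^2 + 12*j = (j + 3)*(j^2 + 4*j) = j*(j + 3)*(j + 4)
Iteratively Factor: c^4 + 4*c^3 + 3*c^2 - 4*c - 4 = (c + 1)*(c^3 + 3*c^2 - 4) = (c - 1)*(c + 1)*(c^2 + 4*c + 4) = (c - 1)*(c + 1)*(c + 2)*(c + 2)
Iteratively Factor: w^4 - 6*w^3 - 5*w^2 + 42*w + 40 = (w - 5)*(w^3 - w^2 - 10*w - 8) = (w - 5)*(w + 1)*(w^2 - 2*w - 8) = (w - 5)*(w + 1)*(w + 2)*(w - 4)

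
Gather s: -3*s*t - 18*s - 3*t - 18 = s*(-3*t - 18) - 3*t - 18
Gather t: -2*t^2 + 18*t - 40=-2*t^2 + 18*t - 40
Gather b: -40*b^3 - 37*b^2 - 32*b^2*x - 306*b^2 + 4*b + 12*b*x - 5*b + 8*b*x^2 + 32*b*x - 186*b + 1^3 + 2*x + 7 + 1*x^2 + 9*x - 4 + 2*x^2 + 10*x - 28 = -40*b^3 + b^2*(-32*x - 343) + b*(8*x^2 + 44*x - 187) + 3*x^2 + 21*x - 24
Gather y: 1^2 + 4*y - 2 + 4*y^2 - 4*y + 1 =4*y^2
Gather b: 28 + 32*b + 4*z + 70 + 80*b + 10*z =112*b + 14*z + 98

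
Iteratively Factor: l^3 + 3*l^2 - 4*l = (l - 1)*(l^2 + 4*l) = (l - 1)*(l + 4)*(l)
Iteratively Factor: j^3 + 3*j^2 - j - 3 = (j + 1)*(j^2 + 2*j - 3) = (j + 1)*(j + 3)*(j - 1)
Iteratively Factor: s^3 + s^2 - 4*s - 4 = (s + 2)*(s^2 - s - 2) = (s - 2)*(s + 2)*(s + 1)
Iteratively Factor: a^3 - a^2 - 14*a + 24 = (a + 4)*(a^2 - 5*a + 6) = (a - 3)*(a + 4)*(a - 2)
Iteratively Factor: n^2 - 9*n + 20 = (n - 4)*(n - 5)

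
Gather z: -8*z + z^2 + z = z^2 - 7*z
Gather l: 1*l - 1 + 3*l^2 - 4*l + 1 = 3*l^2 - 3*l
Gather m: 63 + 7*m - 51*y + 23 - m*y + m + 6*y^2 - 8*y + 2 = m*(8 - y) + 6*y^2 - 59*y + 88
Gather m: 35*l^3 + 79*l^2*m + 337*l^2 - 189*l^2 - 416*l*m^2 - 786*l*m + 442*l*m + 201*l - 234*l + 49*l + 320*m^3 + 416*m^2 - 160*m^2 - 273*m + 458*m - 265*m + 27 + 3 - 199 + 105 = 35*l^3 + 148*l^2 + 16*l + 320*m^3 + m^2*(256 - 416*l) + m*(79*l^2 - 344*l - 80) - 64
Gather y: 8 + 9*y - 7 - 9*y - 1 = 0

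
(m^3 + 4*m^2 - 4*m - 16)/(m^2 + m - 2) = (m^2 + 2*m - 8)/(m - 1)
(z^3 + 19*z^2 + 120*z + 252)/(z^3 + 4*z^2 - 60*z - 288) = (z + 7)/(z - 8)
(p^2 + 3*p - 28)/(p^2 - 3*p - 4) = (p + 7)/(p + 1)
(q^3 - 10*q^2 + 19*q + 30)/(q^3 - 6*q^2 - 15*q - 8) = (q^2 - 11*q + 30)/(q^2 - 7*q - 8)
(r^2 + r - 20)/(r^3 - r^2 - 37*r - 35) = (r - 4)/(r^2 - 6*r - 7)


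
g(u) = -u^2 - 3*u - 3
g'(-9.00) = 15.00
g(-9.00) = -57.00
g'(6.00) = -15.00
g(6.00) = -57.00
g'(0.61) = -4.22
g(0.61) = -5.20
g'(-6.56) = 10.12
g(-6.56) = -26.35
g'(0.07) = -3.14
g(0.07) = -3.21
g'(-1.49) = -0.02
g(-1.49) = -0.75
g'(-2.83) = 2.66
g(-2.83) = -2.52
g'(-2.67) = 2.34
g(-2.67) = -2.12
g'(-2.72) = 2.44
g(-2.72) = -2.24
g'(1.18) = -5.36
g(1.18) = -7.93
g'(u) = -2*u - 3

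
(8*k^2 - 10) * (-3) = 30 - 24*k^2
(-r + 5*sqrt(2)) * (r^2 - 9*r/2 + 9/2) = -r^3 + 9*r^2/2 + 5*sqrt(2)*r^2 - 45*sqrt(2)*r/2 - 9*r/2 + 45*sqrt(2)/2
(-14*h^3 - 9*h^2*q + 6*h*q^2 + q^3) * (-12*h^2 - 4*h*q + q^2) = 168*h^5 + 164*h^4*q - 50*h^3*q^2 - 45*h^2*q^3 + 2*h*q^4 + q^5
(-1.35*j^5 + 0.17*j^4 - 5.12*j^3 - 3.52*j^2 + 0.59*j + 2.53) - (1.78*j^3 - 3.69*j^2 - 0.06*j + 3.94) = -1.35*j^5 + 0.17*j^4 - 6.9*j^3 + 0.17*j^2 + 0.65*j - 1.41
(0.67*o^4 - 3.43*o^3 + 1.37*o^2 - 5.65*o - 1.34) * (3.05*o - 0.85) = 2.0435*o^5 - 11.031*o^4 + 7.094*o^3 - 18.397*o^2 + 0.7155*o + 1.139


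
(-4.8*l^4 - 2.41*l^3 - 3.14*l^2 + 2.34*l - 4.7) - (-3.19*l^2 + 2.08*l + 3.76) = -4.8*l^4 - 2.41*l^3 + 0.0499999999999998*l^2 + 0.26*l - 8.46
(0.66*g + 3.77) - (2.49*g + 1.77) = 2.0 - 1.83*g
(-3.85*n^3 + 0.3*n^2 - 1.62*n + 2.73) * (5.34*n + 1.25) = -20.559*n^4 - 3.2105*n^3 - 8.2758*n^2 + 12.5532*n + 3.4125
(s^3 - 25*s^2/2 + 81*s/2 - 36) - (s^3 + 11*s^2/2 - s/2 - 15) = -18*s^2 + 41*s - 21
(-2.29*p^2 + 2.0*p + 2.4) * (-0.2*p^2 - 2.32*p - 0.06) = 0.458*p^4 + 4.9128*p^3 - 4.9826*p^2 - 5.688*p - 0.144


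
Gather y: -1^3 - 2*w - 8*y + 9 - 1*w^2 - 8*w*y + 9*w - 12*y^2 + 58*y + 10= -w^2 + 7*w - 12*y^2 + y*(50 - 8*w) + 18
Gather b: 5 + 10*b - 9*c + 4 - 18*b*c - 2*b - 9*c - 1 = b*(8 - 18*c) - 18*c + 8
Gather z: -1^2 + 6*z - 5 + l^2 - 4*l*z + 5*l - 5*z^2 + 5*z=l^2 + 5*l - 5*z^2 + z*(11 - 4*l) - 6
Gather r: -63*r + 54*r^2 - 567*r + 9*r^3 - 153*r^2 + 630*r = 9*r^3 - 99*r^2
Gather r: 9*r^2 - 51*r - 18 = 9*r^2 - 51*r - 18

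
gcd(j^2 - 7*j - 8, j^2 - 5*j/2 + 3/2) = 1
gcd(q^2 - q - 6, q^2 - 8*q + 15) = q - 3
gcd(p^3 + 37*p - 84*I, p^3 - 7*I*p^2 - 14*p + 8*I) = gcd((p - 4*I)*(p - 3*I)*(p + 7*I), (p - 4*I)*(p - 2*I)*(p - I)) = p - 4*I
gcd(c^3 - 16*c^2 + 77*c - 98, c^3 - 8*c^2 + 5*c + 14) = c^2 - 9*c + 14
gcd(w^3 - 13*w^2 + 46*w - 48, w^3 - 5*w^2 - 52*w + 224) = w - 8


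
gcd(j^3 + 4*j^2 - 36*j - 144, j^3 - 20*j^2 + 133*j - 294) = j - 6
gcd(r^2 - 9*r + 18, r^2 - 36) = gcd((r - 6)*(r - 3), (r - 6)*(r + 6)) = r - 6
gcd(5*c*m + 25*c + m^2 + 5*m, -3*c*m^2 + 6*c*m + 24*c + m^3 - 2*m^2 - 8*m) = 1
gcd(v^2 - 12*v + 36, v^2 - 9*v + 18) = v - 6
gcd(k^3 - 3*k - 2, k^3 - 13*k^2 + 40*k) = 1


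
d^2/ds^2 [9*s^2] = 18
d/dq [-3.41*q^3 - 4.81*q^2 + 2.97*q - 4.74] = -10.23*q^2 - 9.62*q + 2.97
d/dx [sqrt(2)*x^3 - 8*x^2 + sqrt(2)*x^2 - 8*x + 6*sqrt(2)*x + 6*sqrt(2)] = 3*sqrt(2)*x^2 - 16*x + 2*sqrt(2)*x - 8 + 6*sqrt(2)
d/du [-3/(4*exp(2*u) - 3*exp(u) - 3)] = (24*exp(u) - 9)*exp(u)/(-4*exp(2*u) + 3*exp(u) + 3)^2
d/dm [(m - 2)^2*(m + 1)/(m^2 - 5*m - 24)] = (m^4 - 10*m^3 - 57*m^2 + 136*m + 20)/(m^4 - 10*m^3 - 23*m^2 + 240*m + 576)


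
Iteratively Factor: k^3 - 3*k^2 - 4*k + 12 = (k - 3)*(k^2 - 4) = (k - 3)*(k + 2)*(k - 2)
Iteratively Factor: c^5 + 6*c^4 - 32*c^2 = (c + 4)*(c^4 + 2*c^3 - 8*c^2) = c*(c + 4)*(c^3 + 2*c^2 - 8*c) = c^2*(c + 4)*(c^2 + 2*c - 8) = c^2*(c + 4)^2*(c - 2)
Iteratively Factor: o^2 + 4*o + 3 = (o + 1)*(o + 3)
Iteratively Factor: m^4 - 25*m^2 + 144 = (m + 3)*(m^3 - 3*m^2 - 16*m + 48) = (m + 3)*(m + 4)*(m^2 - 7*m + 12) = (m - 4)*(m + 3)*(m + 4)*(m - 3)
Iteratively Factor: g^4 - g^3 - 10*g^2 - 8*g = (g + 2)*(g^3 - 3*g^2 - 4*g) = (g + 1)*(g + 2)*(g^2 - 4*g) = (g - 4)*(g + 1)*(g + 2)*(g)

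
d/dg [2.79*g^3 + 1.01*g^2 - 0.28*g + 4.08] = 8.37*g^2 + 2.02*g - 0.28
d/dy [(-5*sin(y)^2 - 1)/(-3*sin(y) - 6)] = (5*sin(y)^2 + 20*sin(y) - 1)*cos(y)/(3*(sin(y) + 2)^2)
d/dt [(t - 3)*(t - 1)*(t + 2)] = 3*t^2 - 4*t - 5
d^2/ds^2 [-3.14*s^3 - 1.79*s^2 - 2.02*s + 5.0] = -18.84*s - 3.58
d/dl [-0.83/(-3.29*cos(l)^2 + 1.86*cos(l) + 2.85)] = (5.4614*cos(l) - 1.5438)*sin(l)/(-3.29*cos(l)^2 + 1.86*cos(l) + 2.85)^2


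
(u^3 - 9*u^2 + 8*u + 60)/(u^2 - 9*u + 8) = (u^3 - 9*u^2 + 8*u + 60)/(u^2 - 9*u + 8)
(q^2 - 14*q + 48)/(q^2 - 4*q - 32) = (q - 6)/(q + 4)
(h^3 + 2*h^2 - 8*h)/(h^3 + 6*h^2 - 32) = h/(h + 4)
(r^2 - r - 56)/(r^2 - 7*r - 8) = (r + 7)/(r + 1)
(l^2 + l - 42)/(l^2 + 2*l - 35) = (l - 6)/(l - 5)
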